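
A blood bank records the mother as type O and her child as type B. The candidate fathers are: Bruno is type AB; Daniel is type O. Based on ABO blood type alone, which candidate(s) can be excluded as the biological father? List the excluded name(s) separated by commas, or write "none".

A candidate is excluded only if no genotype consistent with his phenotype could produce a type B child with a type O mother.
Daniel (type O): no genotype consistent with that phenotype can produce a type-B child with a type-O mother.

Daniel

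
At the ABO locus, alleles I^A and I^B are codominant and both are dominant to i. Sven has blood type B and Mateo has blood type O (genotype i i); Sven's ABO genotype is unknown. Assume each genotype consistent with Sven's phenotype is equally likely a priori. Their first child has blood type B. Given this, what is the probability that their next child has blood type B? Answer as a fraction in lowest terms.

5/6

Possible genotypes: Sven ∈ {I^B I^B, I^B i}; Mateo ∈ {i i}.
Weight each parental genotype pair by prior × P(type-B child):
  I^B I^B × i i: posterior weight 2/3; P(next child type B) = 1.
  I^B i × i i: posterior weight 1/3; P(next child type B) = 1/2.
Weighted sum = 5/6.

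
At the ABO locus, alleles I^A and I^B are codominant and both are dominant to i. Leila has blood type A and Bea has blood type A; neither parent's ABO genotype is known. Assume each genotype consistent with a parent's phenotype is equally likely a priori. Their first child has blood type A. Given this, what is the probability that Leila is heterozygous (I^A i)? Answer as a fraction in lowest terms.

Possible genotypes: Leila ∈ {I^A I^A, I^A i}; Bea ∈ {I^A I^A, I^A i}.
Weight each parental genotype pair by prior × P(type-A child):
  I^A I^A × I^A I^A: posterior weight 4/15.
  I^A I^A × I^A i: posterior weight 4/15.
  I^A i × I^A I^A: posterior weight 4/15.
  I^A i × I^A i: posterior weight 1/5.
Sum the posterior weight over pairs where Leila is I^A i: 7/15.

7/15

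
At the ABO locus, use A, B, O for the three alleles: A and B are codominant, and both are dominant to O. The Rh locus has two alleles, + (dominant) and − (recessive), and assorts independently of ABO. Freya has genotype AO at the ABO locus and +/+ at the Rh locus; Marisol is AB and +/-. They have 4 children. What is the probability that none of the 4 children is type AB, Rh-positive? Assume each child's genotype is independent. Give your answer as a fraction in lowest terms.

ABO cross AO × AB → 1/2 A, 1/4 B, 1/4 AB.
Rh cross +/+ × +/- → 1 Rh+; so P(type AB, Rh-positive) = 1/4 × 1 = 1/4 per child.
P(not type AB, Rh-positive) = 3/4 for one child; (3/4)^4 = 81/256.

81/256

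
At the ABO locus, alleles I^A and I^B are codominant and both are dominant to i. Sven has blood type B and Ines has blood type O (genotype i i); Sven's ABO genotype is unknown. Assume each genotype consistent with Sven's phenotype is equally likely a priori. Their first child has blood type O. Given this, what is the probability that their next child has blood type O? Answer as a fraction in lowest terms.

Possible genotypes: Sven ∈ {I^B I^B, I^B i}; Ines ∈ {i i}.
Weight each parental genotype pair by prior × P(type-O child):
  I^B i × i i: posterior weight 1; P(next child type O) = 1/2.
Weighted sum = 1/2.

1/2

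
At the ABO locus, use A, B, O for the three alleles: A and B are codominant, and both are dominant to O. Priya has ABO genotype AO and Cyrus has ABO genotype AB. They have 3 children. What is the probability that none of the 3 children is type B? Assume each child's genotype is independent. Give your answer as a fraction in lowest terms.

27/64

ABO cross AO × AB → 1/2 A, 1/4 B, 1/4 AB.
So P(type B) = 1/4 per child.
P(not type B) = 3/4 for one child; (3/4)^3 = 27/64.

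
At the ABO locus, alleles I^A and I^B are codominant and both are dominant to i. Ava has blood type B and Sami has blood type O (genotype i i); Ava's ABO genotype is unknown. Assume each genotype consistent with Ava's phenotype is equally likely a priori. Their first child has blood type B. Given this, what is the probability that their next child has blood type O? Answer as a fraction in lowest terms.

Possible genotypes: Ava ∈ {I^B I^B, I^B i}; Sami ∈ {i i}.
Weight each parental genotype pair by prior × P(type-B child):
  I^B I^B × i i: posterior weight 2/3; P(next child type O) = 0.
  I^B i × i i: posterior weight 1/3; P(next child type O) = 1/2.
Weighted sum = 1/6.

1/6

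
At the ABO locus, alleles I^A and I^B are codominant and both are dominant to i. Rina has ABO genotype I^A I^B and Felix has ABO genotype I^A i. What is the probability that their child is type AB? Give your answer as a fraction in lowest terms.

ABO cross I^A I^B × I^A i → offspring phenotypes: 1/2 A, 1/4 B, 1/4 AB.
So P(type AB) = 1/4.

1/4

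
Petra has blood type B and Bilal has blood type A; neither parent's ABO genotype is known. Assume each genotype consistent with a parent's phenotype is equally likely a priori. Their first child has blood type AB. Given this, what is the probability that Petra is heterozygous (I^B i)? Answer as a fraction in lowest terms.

1/3

Possible genotypes: Petra ∈ {I^B I^B, I^B i}; Bilal ∈ {I^A I^A, I^A i}.
Weight each parental genotype pair by prior × P(type-AB child):
  I^B I^B × I^A I^A: posterior weight 4/9.
  I^B I^B × I^A i: posterior weight 2/9.
  I^B i × I^A I^A: posterior weight 2/9.
  I^B i × I^A i: posterior weight 1/9.
Sum the posterior weight over pairs where Petra is I^B i: 1/3.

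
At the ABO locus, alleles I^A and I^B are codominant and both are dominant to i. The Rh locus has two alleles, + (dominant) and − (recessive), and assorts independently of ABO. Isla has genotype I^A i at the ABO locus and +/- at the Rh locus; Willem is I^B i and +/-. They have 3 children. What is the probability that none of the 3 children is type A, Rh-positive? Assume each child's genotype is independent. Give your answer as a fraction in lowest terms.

2197/4096

ABO cross I^A i × I^B i → 1/4 O, 1/4 A, 1/4 B, 1/4 AB.
Rh cross +/- × +/- → 3/4 Rh+, 1/4 Rh-; so P(type A, Rh-positive) = 1/4 × 3/4 = 3/16 per child.
P(not type A, Rh-positive) = 13/16 for one child; (13/16)^3 = 2197/4096.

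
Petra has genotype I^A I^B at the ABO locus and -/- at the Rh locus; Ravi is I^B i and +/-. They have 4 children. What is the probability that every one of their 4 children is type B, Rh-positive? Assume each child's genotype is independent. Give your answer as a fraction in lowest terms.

ABO cross I^A I^B × I^B i → 1/4 A, 1/2 B, 1/4 AB.
Rh cross -/- × +/- → 1/2 Rh+, 1/2 Rh-; so P(type B, Rh-positive) = 1/2 × 1/2 = 1/4 per child.
All 4 independent: (1/4)^4 = 1/256.

1/256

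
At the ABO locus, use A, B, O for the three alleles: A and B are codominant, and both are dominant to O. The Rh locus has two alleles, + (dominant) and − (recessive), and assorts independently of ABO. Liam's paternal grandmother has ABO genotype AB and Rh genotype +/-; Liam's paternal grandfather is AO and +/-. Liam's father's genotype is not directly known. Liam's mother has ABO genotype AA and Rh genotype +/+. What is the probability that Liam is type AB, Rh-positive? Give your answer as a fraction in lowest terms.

1/4

Liam's father's ABO genotype from AB × AO: 1/4 AA, 1/4 AB, 1/4 AO, 1/4 BO.
Crossing each possibility with the mother AA and summing P(type AB): 1/4·0 + 1/4·1/2 + 1/4·0 + 1/4·1/2 = 1/4.
Similarly for Rh via the father's Rh distribution: P(Rh+) = 1.
Independent loci: 1/4 × 1 = 1/4.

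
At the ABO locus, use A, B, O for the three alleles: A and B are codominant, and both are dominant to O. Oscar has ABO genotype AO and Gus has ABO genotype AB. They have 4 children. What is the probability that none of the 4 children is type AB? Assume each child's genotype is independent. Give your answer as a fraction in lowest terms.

ABO cross AO × AB → 1/2 A, 1/4 B, 1/4 AB.
So P(type AB) = 1/4 per child.
P(not type AB) = 3/4 for one child; (3/4)^4 = 81/256.

81/256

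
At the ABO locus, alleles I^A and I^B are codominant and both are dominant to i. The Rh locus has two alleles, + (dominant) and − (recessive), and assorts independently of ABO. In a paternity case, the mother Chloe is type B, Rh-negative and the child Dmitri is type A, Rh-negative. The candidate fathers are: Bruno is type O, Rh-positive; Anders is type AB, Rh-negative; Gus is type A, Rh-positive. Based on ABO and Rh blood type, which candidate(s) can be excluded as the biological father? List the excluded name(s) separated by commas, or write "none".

Bruno

A candidate is excluded only if no genotype consistent with his phenotype could produce a type A, Rh-negative child with a type B, Rh-negative mother.
Bruno (type O, Rh+): no genotype consistent with that phenotype can produce a type-A Rh- child with a type-B mother.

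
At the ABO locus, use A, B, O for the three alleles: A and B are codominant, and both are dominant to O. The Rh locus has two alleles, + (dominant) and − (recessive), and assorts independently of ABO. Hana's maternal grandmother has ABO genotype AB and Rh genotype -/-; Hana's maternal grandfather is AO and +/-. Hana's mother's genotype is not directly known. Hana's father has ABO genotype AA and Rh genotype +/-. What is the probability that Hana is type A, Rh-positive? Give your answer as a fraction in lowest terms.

Hana's mother's ABO genotype from AB × AO: 1/4 AA, 1/4 AB, 1/4 AO, 1/4 BO.
Crossing each possibility with the father AA and summing P(type A): 1/4·1 + 1/4·1/2 + 1/4·1 + 1/4·1/2 = 3/4.
Similarly for Rh via the mother's Rh distribution: P(Rh+) = 5/8.
Independent loci: 3/4 × 5/8 = 15/32.

15/32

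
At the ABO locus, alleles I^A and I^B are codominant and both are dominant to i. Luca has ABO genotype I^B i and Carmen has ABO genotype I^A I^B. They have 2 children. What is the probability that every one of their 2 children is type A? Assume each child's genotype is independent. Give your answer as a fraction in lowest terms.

1/16

ABO cross I^B i × I^A I^B → 1/4 A, 1/2 B, 1/4 AB.
So P(type A) = 1/4 per child.
All 2 independent: (1/4)^2 = 1/16.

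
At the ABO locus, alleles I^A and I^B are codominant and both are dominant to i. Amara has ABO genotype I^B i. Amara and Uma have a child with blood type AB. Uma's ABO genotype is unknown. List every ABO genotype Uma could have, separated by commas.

For each candidate genotype of Uma, check whether crossing it with I^B i can produce every observed child phenotype.
  I^A I^A → possible child types {A, AB} ✓
  I^A I^B → possible child types {A, B, AB} ✓
  I^A i → possible child types {O, A, B, AB} ✓
  I^B I^B → possible child types {B} ✗
  I^B i → possible child types {O, B} ✗
  i i → possible child types {O, B} ✗

I^A I^A, I^A I^B, I^A i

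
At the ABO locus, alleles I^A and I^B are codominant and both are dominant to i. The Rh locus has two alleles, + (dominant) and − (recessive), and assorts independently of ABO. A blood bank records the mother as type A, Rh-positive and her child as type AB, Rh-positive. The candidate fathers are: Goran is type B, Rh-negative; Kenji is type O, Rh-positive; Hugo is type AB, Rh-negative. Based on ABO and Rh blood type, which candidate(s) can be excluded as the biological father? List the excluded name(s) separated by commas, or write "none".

A candidate is excluded only if no genotype consistent with his phenotype could produce a type AB, Rh-positive child with a type A, Rh-positive mother.
Kenji (type O, Rh+): no genotype consistent with that phenotype can produce a type-AB Rh+ child with a type-A mother.

Kenji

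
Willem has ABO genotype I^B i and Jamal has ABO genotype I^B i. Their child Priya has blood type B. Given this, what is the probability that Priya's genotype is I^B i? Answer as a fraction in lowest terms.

Cross I^B i × I^B i → 1/4 I^B I^B, 1/2 I^B i, 1/4 i i.
Type-B genotypes among offspring: I^B I^B (1/4), I^B i (1/2); total 3/4.
P(I^B i | type B) = (1/2) / (3/4) = 2/3.

2/3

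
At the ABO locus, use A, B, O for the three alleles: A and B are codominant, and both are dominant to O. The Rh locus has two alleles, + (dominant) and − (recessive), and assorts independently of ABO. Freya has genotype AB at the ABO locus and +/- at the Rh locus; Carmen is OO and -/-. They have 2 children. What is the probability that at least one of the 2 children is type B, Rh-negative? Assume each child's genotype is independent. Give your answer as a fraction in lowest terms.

7/16

ABO cross AB × OO → 1/2 A, 1/2 B.
Rh cross +/- × -/- → 1/2 Rh+, 1/2 Rh-; so P(type B, Rh-negative) = 1/2 × 1/2 = 1/4 per child.
P(none) = (3/4)^2 = 9/16; P(at least one) = 1 − 9/16 = 7/16.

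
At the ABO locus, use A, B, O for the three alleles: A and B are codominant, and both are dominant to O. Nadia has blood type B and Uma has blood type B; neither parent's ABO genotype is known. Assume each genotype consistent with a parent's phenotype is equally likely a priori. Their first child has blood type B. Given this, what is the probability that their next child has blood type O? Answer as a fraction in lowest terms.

1/20

Possible genotypes: Nadia ∈ {BB, BO}; Uma ∈ {BB, BO}.
Weight each parental genotype pair by prior × P(type-B child):
  BB × BB: posterior weight 4/15; P(next child type O) = 0.
  BB × BO: posterior weight 4/15; P(next child type O) = 0.
  BO × BB: posterior weight 4/15; P(next child type O) = 0.
  BO × BO: posterior weight 1/5; P(next child type O) = 1/4.
Weighted sum = 1/20.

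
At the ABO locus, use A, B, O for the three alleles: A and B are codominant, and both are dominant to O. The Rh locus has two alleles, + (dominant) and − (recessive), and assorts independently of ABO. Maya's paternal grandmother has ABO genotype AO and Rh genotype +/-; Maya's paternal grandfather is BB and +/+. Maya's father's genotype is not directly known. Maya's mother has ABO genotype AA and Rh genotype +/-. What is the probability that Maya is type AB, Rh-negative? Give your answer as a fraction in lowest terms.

Maya's father's ABO genotype from AO × BB: 1/2 AB, 1/2 BO.
Crossing each possibility with the mother AA and summing P(type AB): 1/2·1/2 + 1/2·1/2 = 1/2.
Similarly for Rh via the father's Rh distribution: P(Rh-) = 1/8.
Independent loci: 1/2 × 1/8 = 1/16.

1/16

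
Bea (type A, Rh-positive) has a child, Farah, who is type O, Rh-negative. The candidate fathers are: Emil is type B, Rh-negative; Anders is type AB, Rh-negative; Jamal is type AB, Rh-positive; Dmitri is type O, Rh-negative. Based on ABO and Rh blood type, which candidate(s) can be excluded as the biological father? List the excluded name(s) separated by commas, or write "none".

A candidate is excluded only if no genotype consistent with his phenotype could produce a type O, Rh-negative child with a type A, Rh-positive mother.
Anders (type AB, Rh-): no genotype consistent with that phenotype can produce a type-O Rh- child with a type-A mother.
Jamal (type AB, Rh+): no genotype consistent with that phenotype can produce a type-O Rh- child with a type-A mother.

Anders, Jamal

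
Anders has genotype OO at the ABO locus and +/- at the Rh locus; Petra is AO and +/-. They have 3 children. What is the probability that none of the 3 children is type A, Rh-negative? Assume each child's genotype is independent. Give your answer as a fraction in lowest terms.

ABO cross OO × AO → 1/2 O, 1/2 A.
Rh cross +/- × +/- → 3/4 Rh+, 1/4 Rh-; so P(type A, Rh-negative) = 1/2 × 1/4 = 1/8 per child.
P(not type A, Rh-negative) = 7/8 for one child; (7/8)^3 = 343/512.

343/512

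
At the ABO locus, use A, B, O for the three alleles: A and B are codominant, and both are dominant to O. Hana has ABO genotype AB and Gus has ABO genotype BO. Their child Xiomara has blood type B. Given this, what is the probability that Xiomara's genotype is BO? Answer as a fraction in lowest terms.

Cross AB × BO → 1/4 AB, 1/4 AO, 1/4 BB, 1/4 BO.
Type-B genotypes among offspring: BB (1/4), BO (1/4); total 1/2.
P(BO | type B) = (1/4) / (1/2) = 1/2.

1/2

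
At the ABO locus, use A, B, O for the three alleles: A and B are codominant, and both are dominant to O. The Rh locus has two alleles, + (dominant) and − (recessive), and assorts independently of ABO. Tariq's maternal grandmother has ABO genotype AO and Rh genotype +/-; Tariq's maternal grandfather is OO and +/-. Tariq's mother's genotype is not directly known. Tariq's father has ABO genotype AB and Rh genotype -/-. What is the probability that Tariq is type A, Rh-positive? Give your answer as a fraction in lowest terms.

1/4

Tariq's mother's ABO genotype from AO × OO: 1/2 AO, 1/2 OO.
Crossing each possibility with the father AB and summing P(type A): 1/2·1/2 + 1/2·1/2 = 1/2.
Similarly for Rh via the mother's Rh distribution: P(Rh+) = 1/2.
Independent loci: 1/2 × 1/2 = 1/4.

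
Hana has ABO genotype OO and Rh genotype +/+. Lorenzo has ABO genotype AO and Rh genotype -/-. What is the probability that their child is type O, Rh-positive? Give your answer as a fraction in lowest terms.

ABO cross OO × AO → offspring phenotypes: 1/2 O, 1/2 A.
Rh cross +/+ × -/- → 1 Rh+.
Independent loci: P(type O, Rh-positive) = 1/2 × 1 = 1/2.

1/2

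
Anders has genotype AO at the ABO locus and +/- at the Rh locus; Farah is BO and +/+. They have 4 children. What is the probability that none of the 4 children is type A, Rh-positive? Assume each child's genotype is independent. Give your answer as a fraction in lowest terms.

81/256

ABO cross AO × BO → 1/4 O, 1/4 A, 1/4 B, 1/4 AB.
Rh cross +/- × +/+ → 1 Rh+; so P(type A, Rh-positive) = 1/4 × 1 = 1/4 per child.
P(not type A, Rh-positive) = 3/4 for one child; (3/4)^4 = 81/256.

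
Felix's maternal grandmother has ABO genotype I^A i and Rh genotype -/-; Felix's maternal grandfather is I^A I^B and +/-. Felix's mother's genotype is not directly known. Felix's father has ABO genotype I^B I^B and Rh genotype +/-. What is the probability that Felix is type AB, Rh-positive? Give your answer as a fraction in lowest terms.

Felix's mother's ABO genotype from I^A i × I^A I^B: 1/4 I^A I^A, 1/4 I^A I^B, 1/4 I^A i, 1/4 I^B i.
Crossing each possibility with the father I^B I^B and summing P(type AB): 1/4·1 + 1/4·1/2 + 1/4·1/2 + 1/4·0 = 1/2.
Similarly for Rh via the mother's Rh distribution: P(Rh+) = 5/8.
Independent loci: 1/2 × 5/8 = 5/16.

5/16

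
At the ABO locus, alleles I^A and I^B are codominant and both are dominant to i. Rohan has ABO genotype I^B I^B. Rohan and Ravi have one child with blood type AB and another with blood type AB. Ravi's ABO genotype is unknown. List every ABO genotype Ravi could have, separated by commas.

For each candidate genotype of Ravi, check whether crossing it with I^B I^B can produce every observed child phenotype.
  I^A I^A → possible child types {AB} ✓
  I^A I^B → possible child types {B, AB} ✓
  I^A i → possible child types {B, AB} ✓
  I^B I^B → possible child types {B} ✗
  I^B i → possible child types {B} ✗
  i i → possible child types {B} ✗

I^A I^A, I^A I^B, I^A i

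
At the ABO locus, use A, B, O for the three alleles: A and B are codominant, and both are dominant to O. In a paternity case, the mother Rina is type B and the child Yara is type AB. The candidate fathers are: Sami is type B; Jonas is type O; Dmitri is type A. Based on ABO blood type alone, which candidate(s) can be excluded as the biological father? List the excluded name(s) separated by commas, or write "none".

Sami, Jonas

A candidate is excluded only if no genotype consistent with his phenotype could produce a type AB child with a type B mother.
Sami (type B): no genotype consistent with that phenotype can produce a type-AB child with a type-B mother.
Jonas (type O): no genotype consistent with that phenotype can produce a type-AB child with a type-B mother.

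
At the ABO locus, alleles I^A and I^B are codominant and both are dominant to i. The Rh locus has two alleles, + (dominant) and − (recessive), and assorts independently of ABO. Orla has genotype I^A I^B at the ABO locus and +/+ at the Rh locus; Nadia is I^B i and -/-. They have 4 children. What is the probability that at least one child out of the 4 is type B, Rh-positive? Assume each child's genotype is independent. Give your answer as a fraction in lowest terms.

15/16

ABO cross I^A I^B × I^B i → 1/4 A, 1/2 B, 1/4 AB.
Rh cross +/+ × -/- → 1 Rh+; so P(type B, Rh-positive) = 1/2 × 1 = 1/2 per child.
P(none) = (1/2)^4 = 1/16; P(at least one) = 1 − 1/16 = 15/16.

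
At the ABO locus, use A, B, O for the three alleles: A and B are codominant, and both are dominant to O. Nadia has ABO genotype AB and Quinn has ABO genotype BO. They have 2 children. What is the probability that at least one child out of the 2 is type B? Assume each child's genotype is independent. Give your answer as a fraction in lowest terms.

3/4

ABO cross AB × BO → 1/4 A, 1/2 B, 1/4 AB.
So P(type B) = 1/2 per child.
P(none) = (1/2)^2 = 1/4; P(at least one) = 1 − 1/4 = 3/4.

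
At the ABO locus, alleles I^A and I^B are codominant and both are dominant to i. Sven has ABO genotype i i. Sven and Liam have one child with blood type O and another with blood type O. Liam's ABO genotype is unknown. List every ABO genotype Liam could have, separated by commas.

I^A i, I^B i, i i

For each candidate genotype of Liam, check whether crossing it with i i can produce every observed child phenotype.
  I^A I^A → possible child types {A} ✗
  I^A I^B → possible child types {A, B} ✗
  I^A i → possible child types {O, A} ✓
  I^B I^B → possible child types {B} ✗
  I^B i → possible child types {O, B} ✓
  i i → possible child types {O} ✓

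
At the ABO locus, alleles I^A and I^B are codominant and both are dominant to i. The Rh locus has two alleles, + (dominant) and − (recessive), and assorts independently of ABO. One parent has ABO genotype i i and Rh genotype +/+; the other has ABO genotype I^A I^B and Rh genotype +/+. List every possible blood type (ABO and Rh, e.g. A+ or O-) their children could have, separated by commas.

A+, B+

Gametes from i i × I^A I^B give offspring ABO genotypes I^A i, I^B i, i.e. phenotypes A, B.
Rh cross +/+ × +/+ → phenotypes Rh+.
Combining independently: A+, B+.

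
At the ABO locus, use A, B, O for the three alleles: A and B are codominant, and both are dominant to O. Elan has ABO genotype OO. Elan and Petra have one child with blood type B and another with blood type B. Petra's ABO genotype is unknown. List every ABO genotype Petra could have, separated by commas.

AB, BB, BO

For each candidate genotype of Petra, check whether crossing it with OO can produce every observed child phenotype.
  AA → possible child types {A} ✗
  AB → possible child types {A, B} ✓
  AO → possible child types {O, A} ✗
  BB → possible child types {B} ✓
  BO → possible child types {O, B} ✓
  OO → possible child types {O} ✗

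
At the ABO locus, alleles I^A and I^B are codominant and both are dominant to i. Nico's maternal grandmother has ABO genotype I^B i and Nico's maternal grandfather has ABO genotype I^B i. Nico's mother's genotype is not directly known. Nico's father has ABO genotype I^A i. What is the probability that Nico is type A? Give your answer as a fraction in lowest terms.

1/4

Nico's mother's ABO genotype from I^B i × I^B i: 1/4 I^B I^B, 1/2 I^B i, 1/4 i i.
Crossing each possibility with the father I^A i and summing P(type A): 1/4·0 + 1/2·1/4 + 1/4·1/2 = 1/4.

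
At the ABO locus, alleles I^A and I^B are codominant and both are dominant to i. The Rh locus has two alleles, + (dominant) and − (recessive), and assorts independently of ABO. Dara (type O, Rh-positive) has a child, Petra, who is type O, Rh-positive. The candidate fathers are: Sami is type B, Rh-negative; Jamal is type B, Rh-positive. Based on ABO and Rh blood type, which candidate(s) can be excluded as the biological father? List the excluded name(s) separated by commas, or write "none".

A candidate is excluded only if no genotype consistent with his phenotype could produce a type O, Rh-positive child with a type O, Rh-positive mother.
Every candidate has at least one consistent genotype combination, so none can be excluded.

none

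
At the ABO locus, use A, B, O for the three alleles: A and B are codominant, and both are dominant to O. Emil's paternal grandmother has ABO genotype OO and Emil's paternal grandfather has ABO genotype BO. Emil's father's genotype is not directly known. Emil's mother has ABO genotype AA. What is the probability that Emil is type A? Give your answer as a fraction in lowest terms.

3/4

Emil's father's ABO genotype from OO × BO: 1/2 BO, 1/2 OO.
Crossing each possibility with the mother AA and summing P(type A): 1/2·1/2 + 1/2·1 = 3/4.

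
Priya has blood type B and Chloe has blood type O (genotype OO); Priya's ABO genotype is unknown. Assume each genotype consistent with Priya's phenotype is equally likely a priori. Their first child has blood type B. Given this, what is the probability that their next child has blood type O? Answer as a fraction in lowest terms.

1/6

Possible genotypes: Priya ∈ {BB, BO}; Chloe ∈ {OO}.
Weight each parental genotype pair by prior × P(type-B child):
  BB × OO: posterior weight 2/3; P(next child type O) = 0.
  BO × OO: posterior weight 1/3; P(next child type O) = 1/2.
Weighted sum = 1/6.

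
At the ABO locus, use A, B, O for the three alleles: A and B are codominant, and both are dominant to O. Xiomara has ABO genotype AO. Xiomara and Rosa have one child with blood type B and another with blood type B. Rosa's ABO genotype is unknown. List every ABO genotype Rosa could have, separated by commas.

For each candidate genotype of Rosa, check whether crossing it with AO can produce every observed child phenotype.
  AA → possible child types {A} ✗
  AB → possible child types {A, B, AB} ✓
  AO → possible child types {O, A} ✗
  BB → possible child types {B, AB} ✓
  BO → possible child types {O, A, B, AB} ✓
  OO → possible child types {O, A} ✗

AB, BB, BO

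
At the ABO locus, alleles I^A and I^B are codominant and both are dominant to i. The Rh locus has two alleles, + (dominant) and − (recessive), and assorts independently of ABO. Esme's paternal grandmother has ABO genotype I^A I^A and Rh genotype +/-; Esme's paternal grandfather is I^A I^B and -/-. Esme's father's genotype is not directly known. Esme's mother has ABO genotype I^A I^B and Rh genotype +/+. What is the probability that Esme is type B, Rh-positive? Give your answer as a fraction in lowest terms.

1/8

Esme's father's ABO genotype from I^A I^A × I^A I^B: 1/2 I^A I^A, 1/2 I^A I^B.
Crossing each possibility with the mother I^A I^B and summing P(type B): 1/2·0 + 1/2·1/4 = 1/8.
Similarly for Rh via the father's Rh distribution: P(Rh+) = 1.
Independent loci: 1/8 × 1 = 1/8.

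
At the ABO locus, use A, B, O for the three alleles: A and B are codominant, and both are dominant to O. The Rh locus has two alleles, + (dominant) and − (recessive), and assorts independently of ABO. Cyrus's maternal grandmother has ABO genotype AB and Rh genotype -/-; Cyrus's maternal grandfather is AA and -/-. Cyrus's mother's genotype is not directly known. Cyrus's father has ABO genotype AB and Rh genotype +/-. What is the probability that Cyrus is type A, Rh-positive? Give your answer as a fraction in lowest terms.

Cyrus's mother's ABO genotype from AB × AA: 1/2 AA, 1/2 AB.
Crossing each possibility with the father AB and summing P(type A): 1/2·1/2 + 1/2·1/4 = 3/8.
Similarly for Rh via the mother's Rh distribution: P(Rh+) = 1/2.
Independent loci: 3/8 × 1/2 = 3/16.

3/16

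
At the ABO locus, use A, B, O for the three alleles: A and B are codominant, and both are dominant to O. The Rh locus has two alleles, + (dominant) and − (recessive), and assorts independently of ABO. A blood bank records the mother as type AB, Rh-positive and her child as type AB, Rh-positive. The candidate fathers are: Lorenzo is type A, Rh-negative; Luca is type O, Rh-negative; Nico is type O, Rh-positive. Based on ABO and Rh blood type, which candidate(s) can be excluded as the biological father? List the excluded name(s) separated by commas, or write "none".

A candidate is excluded only if no genotype consistent with his phenotype could produce a type AB, Rh-positive child with a type AB, Rh-positive mother.
Luca (type O, Rh-): no genotype consistent with that phenotype can produce a type-AB Rh+ child with a type-AB mother.
Nico (type O, Rh+): no genotype consistent with that phenotype can produce a type-AB Rh+ child with a type-AB mother.

Luca, Nico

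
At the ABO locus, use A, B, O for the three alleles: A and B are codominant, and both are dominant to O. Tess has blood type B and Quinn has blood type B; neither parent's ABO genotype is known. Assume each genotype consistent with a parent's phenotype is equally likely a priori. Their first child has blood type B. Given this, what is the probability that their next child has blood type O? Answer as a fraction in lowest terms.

1/20

Possible genotypes: Tess ∈ {BB, BO}; Quinn ∈ {BB, BO}.
Weight each parental genotype pair by prior × P(type-B child):
  BB × BB: posterior weight 4/15; P(next child type O) = 0.
  BB × BO: posterior weight 4/15; P(next child type O) = 0.
  BO × BB: posterior weight 4/15; P(next child type O) = 0.
  BO × BO: posterior weight 1/5; P(next child type O) = 1/4.
Weighted sum = 1/20.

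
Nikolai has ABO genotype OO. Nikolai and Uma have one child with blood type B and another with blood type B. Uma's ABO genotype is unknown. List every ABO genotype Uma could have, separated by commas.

AB, BB, BO

For each candidate genotype of Uma, check whether crossing it with OO can produce every observed child phenotype.
  AA → possible child types {A} ✗
  AB → possible child types {A, B} ✓
  AO → possible child types {O, A} ✗
  BB → possible child types {B} ✓
  BO → possible child types {O, B} ✓
  OO → possible child types {O} ✗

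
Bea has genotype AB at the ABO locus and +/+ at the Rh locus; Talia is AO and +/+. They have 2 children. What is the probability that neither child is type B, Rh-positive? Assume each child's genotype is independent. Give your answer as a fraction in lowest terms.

ABO cross AB × AO → 1/2 A, 1/4 B, 1/4 AB.
Rh cross +/+ × +/+ → 1 Rh+; so P(type B, Rh-positive) = 1/4 × 1 = 1/4 per child.
P(not type B, Rh-positive) = 3/4 for one child; (3/4)^2 = 9/16.

9/16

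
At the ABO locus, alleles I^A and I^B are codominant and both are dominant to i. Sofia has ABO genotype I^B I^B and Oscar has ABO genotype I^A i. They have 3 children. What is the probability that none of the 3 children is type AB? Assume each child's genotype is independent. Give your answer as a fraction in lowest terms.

ABO cross I^B I^B × I^A i → 1/2 B, 1/2 AB.
So P(type AB) = 1/2 per child.
P(not type AB) = 1/2 for one child; (1/2)^3 = 1/8.

1/8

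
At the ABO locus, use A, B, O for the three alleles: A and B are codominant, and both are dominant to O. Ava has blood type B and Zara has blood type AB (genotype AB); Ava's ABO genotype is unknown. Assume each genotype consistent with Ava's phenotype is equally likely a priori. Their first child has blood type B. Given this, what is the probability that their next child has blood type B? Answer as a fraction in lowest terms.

1/2

Possible genotypes: Ava ∈ {BB, BO}; Zara ∈ {AB}.
Weight each parental genotype pair by prior × P(type-B child):
  BB × AB: posterior weight 1/2; P(next child type B) = 1/2.
  BO × AB: posterior weight 1/2; P(next child type B) = 1/2.
Weighted sum = 1/2.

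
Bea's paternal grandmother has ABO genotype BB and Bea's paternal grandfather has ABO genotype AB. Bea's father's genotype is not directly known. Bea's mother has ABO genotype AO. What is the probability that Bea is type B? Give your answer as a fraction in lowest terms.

3/8

Bea's father's ABO genotype from BB × AB: 1/2 AB, 1/2 BB.
Crossing each possibility with the mother AO and summing P(type B): 1/2·1/4 + 1/2·1/2 = 3/8.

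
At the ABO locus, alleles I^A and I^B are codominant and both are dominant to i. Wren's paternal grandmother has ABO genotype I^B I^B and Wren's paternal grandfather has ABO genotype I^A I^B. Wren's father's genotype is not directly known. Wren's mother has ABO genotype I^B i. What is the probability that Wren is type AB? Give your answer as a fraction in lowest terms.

1/8

Wren's father's ABO genotype from I^B I^B × I^A I^B: 1/2 I^A I^B, 1/2 I^B I^B.
Crossing each possibility with the mother I^B i and summing P(type AB): 1/2·1/4 + 1/2·0 = 1/8.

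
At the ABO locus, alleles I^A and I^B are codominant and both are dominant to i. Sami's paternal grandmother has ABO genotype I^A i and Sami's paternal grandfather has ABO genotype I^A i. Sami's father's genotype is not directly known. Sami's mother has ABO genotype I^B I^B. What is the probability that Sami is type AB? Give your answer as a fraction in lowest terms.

1/2

Sami's father's ABO genotype from I^A i × I^A i: 1/4 I^A I^A, 1/2 I^A i, 1/4 i i.
Crossing each possibility with the mother I^B I^B and summing P(type AB): 1/4·1 + 1/2·1/2 + 1/4·0 = 1/2.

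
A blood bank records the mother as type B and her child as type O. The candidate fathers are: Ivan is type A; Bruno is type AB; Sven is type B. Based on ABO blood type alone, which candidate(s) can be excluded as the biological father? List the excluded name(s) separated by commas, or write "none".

A candidate is excluded only if no genotype consistent with his phenotype could produce a type O child with a type B mother.
Bruno (type AB): no genotype consistent with that phenotype can produce a type-O child with a type-B mother.

Bruno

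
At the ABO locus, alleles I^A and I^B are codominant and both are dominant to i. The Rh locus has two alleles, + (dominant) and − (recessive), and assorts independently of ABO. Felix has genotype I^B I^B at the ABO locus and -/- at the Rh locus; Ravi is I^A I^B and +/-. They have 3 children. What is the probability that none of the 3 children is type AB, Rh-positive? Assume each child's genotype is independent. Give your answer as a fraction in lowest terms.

ABO cross I^B I^B × I^A I^B → 1/2 B, 1/2 AB.
Rh cross -/- × +/- → 1/2 Rh+, 1/2 Rh-; so P(type AB, Rh-positive) = 1/2 × 1/2 = 1/4 per child.
P(not type AB, Rh-positive) = 3/4 for one child; (3/4)^3 = 27/64.

27/64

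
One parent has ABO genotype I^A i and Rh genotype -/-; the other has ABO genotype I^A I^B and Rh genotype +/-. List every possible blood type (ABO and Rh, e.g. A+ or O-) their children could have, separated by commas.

Gametes from I^A i × I^A I^B give offspring ABO genotypes I^A I^A, I^A I^B, I^A i, I^B i, i.e. phenotypes A, B, AB.
Rh cross -/- × +/- → phenotypes Rh+, Rh-.
Combining independently: A+, A-, B+, B-, AB+, AB-.

A+, A-, B+, B-, AB+, AB-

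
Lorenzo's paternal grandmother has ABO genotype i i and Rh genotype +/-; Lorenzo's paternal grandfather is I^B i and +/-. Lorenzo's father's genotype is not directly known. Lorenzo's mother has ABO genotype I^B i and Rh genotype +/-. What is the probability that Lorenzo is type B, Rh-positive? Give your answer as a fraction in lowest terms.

Lorenzo's father's ABO genotype from i i × I^B i: 1/2 I^B i, 1/2 i i.
Crossing each possibility with the mother I^B i and summing P(type B): 1/2·3/4 + 1/2·1/2 = 5/8.
Similarly for Rh via the father's Rh distribution: P(Rh+) = 3/4.
Independent loci: 5/8 × 3/4 = 15/32.

15/32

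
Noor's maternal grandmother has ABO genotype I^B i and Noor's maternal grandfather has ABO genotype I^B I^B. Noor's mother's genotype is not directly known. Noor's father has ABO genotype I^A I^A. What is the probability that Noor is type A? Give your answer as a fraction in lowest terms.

Noor's mother's ABO genotype from I^B i × I^B I^B: 1/2 I^B I^B, 1/2 I^B i.
Crossing each possibility with the father I^A I^A and summing P(type A): 1/2·0 + 1/2·1/2 = 1/4.

1/4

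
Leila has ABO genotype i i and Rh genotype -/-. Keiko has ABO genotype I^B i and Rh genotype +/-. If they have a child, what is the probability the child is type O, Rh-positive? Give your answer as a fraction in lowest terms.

1/4

ABO cross i i × I^B i → offspring phenotypes: 1/2 O, 1/2 B.
Rh cross -/- × +/- → 1/2 Rh+, 1/2 Rh-.
Independent loci: P(type O, Rh-positive) = 1/2 × 1/2 = 1/4.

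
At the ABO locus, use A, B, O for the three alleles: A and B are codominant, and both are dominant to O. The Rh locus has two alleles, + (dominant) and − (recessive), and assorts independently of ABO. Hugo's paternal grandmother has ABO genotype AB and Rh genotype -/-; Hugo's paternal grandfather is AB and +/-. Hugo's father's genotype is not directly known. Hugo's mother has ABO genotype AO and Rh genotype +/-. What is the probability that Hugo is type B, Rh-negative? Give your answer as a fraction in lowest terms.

3/32

Hugo's father's ABO genotype from AB × AB: 1/4 AA, 1/2 AB, 1/4 BB.
Crossing each possibility with the mother AO and summing P(type B): 1/4·0 + 1/2·1/4 + 1/4·1/2 = 1/4.
Similarly for Rh via the father's Rh distribution: P(Rh-) = 3/8.
Independent loci: 1/4 × 3/8 = 3/32.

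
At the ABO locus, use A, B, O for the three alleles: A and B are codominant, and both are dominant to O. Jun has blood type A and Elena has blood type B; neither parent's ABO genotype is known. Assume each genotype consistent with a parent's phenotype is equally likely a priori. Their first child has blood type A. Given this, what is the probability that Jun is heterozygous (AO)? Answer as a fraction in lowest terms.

Possible genotypes: Jun ∈ {AA, AO}; Elena ∈ {BB, BO}.
Weight each parental genotype pair by prior × P(type-A child):
  AA × BO: posterior weight 2/3.
  AO × BO: posterior weight 1/3.
Sum the posterior weight over pairs where Jun is AO: 1/3.

1/3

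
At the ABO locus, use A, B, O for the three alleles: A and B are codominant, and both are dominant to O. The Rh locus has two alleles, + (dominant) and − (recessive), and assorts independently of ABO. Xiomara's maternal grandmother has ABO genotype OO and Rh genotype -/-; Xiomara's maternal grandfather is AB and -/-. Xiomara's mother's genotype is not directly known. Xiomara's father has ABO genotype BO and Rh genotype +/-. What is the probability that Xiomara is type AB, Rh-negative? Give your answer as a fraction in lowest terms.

Xiomara's mother's ABO genotype from OO × AB: 1/2 AO, 1/2 BO.
Crossing each possibility with the father BO and summing P(type AB): 1/2·1/4 + 1/2·0 = 1/8.
Similarly for Rh via the mother's Rh distribution: P(Rh-) = 1/2.
Independent loci: 1/8 × 1/2 = 1/16.

1/16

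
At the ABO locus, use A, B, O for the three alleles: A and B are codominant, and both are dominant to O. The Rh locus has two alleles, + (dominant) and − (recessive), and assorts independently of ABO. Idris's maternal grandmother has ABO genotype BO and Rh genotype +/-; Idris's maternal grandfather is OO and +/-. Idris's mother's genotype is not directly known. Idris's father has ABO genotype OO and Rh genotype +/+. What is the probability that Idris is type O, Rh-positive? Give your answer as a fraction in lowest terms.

3/4

Idris's mother's ABO genotype from BO × OO: 1/2 BO, 1/2 OO.
Crossing each possibility with the father OO and summing P(type O): 1/2·1/2 + 1/2·1 = 3/4.
Similarly for Rh via the mother's Rh distribution: P(Rh+) = 1.
Independent loci: 3/4 × 1 = 3/4.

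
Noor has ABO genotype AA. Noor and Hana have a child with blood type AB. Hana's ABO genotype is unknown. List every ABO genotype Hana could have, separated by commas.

For each candidate genotype of Hana, check whether crossing it with AA can produce every observed child phenotype.
  AA → possible child types {A} ✗
  AB → possible child types {A, AB} ✓
  AO → possible child types {A} ✗
  BB → possible child types {AB} ✓
  BO → possible child types {A, AB} ✓
  OO → possible child types {A} ✗

AB, BB, BO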